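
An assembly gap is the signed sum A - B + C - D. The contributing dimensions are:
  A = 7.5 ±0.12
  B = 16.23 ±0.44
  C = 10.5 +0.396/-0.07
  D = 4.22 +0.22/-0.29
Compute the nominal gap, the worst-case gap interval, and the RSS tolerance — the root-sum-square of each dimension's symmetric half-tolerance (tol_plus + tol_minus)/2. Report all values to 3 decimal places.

nominal=-2.450 wc=[-3.300,-1.204] rss=0.572

Stack each dimension's contribution:
  +A: nom +7.500 → Σnom=7.500; wc +0.120/-0.120 → slack +0.120/-0.120; half-tol=0.120, Σhalf²=0.014400
  -B: nom -16.230 → Σnom=-8.730; wc +0.440/-0.440 → slack +0.560/-0.560; half-tol=0.440, Σhalf²=0.208000
  +C: nom +10.500 → Σnom=1.770; wc +0.396/-0.070 → slack +0.956/-0.630; half-tol=0.233, Σhalf²=0.262289
  -D: nom -4.220 → Σnom=-2.450; wc +0.290/-0.220 → slack +1.246/-0.850; half-tol=0.255, Σhalf²=0.327314
Nominal = -2.450. Worst-case = [-2.450 - 0.850, -2.450 + 1.246] = [-3.300, -1.204]. RSS = √0.327314 = 0.572.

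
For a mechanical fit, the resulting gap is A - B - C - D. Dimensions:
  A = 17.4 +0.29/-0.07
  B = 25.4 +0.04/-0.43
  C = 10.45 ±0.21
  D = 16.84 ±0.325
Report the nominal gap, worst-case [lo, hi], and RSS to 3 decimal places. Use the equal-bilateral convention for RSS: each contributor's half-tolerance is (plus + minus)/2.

Stack each dimension's contribution:
  +A: nom +17.400 → Σnom=17.400; wc +0.290/-0.070 → slack +0.290/-0.070; half-tol=0.180, Σhalf²=0.032400
  -B: nom -25.400 → Σnom=-8.000; wc +0.430/-0.040 → slack +0.720/-0.110; half-tol=0.235, Σhalf²=0.087625
  -C: nom -10.450 → Σnom=-18.450; wc +0.210/-0.210 → slack +0.930/-0.320; half-tol=0.210, Σhalf²=0.131725
  -D: nom -16.840 → Σnom=-35.290; wc +0.325/-0.325 → slack +1.255/-0.645; half-tol=0.325, Σhalf²=0.237350
Nominal = -35.290. Worst-case = [-35.290 - 0.645, -35.290 + 1.255] = [-35.935, -34.035]. RSS = √0.237350 = 0.487.

nominal=-35.290 wc=[-35.935,-34.035] rss=0.487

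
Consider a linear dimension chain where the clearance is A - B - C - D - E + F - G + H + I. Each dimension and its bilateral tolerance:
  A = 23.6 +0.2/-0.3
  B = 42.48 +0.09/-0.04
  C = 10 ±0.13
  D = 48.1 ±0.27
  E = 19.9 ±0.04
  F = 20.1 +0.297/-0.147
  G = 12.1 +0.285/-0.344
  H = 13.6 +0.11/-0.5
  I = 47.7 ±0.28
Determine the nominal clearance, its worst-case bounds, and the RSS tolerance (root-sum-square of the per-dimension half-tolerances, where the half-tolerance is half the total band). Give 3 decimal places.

Stack each dimension's contribution:
  +A: nom +23.600 → Σnom=23.600; wc +0.200/-0.300 → slack +0.200/-0.300; half-tol=0.250, Σhalf²=0.062500
  -B: nom -42.480 → Σnom=-18.880; wc +0.040/-0.090 → slack +0.240/-0.390; half-tol=0.065, Σhalf²=0.066725
  -C: nom -10.000 → Σnom=-28.880; wc +0.130/-0.130 → slack +0.370/-0.520; half-tol=0.130, Σhalf²=0.083625
  -D: nom -48.100 → Σnom=-76.980; wc +0.270/-0.270 → slack +0.640/-0.790; half-tol=0.270, Σhalf²=0.156525
  -E: nom -19.900 → Σnom=-96.880; wc +0.040/-0.040 → slack +0.680/-0.830; half-tol=0.040, Σhalf²=0.158125
  +F: nom +20.100 → Σnom=-76.780; wc +0.297/-0.147 → slack +0.977/-0.977; half-tol=0.222, Σhalf²=0.207409
  -G: nom -12.100 → Σnom=-88.880; wc +0.344/-0.285 → slack +1.321/-1.262; half-tol=0.315, Σhalf²=0.306319
  +H: nom +13.600 → Σnom=-75.280; wc +0.110/-0.500 → slack +1.431/-1.762; half-tol=0.305, Σhalf²=0.399344
  +I: nom +47.700 → Σnom=-27.580; wc +0.280/-0.280 → slack +1.711/-2.042; half-tol=0.280, Σhalf²=0.477744
Nominal = -27.580. Worst-case = [-27.580 - 2.042, -27.580 + 1.711] = [-29.622, -25.869]. RSS = √0.477744 = 0.691.

nominal=-27.580 wc=[-29.622,-25.869] rss=0.691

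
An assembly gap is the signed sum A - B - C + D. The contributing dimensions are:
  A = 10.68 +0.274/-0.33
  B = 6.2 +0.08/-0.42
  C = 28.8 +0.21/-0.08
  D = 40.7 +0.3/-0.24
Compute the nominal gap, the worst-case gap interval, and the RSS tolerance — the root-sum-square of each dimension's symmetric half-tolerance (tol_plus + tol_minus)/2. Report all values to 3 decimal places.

Stack each dimension's contribution:
  +A: nom +10.680 → Σnom=10.680; wc +0.274/-0.330 → slack +0.274/-0.330; half-tol=0.302, Σhalf²=0.091204
  -B: nom -6.200 → Σnom=4.480; wc +0.420/-0.080 → slack +0.694/-0.410; half-tol=0.250, Σhalf²=0.153704
  -C: nom -28.800 → Σnom=-24.320; wc +0.080/-0.210 → slack +0.774/-0.620; half-tol=0.145, Σhalf²=0.174729
  +D: nom +40.700 → Σnom=16.380; wc +0.300/-0.240 → slack +1.074/-0.860; half-tol=0.270, Σhalf²=0.247629
Nominal = 16.380. Worst-case = [16.380 - 0.860, 16.380 + 1.074] = [15.520, 17.454]. RSS = √0.247629 = 0.498.

nominal=16.380 wc=[15.520,17.454] rss=0.498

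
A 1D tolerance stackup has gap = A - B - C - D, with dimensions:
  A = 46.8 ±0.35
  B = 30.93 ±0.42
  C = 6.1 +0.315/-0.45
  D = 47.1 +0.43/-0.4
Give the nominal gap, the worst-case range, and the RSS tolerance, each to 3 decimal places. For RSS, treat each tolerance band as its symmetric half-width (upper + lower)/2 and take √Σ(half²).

Stack each dimension's contribution:
  +A: nom +46.800 → Σnom=46.800; wc +0.350/-0.350 → slack +0.350/-0.350; half-tol=0.350, Σhalf²=0.122500
  -B: nom -30.930 → Σnom=15.870; wc +0.420/-0.420 → slack +0.770/-0.770; half-tol=0.420, Σhalf²=0.298900
  -C: nom -6.100 → Σnom=9.770; wc +0.450/-0.315 → slack +1.220/-1.085; half-tol=0.383, Σhalf²=0.445206
  -D: nom -47.100 → Σnom=-37.330; wc +0.400/-0.430 → slack +1.620/-1.515; half-tol=0.415, Σhalf²=0.617431
Nominal = -37.330. Worst-case = [-37.330 - 1.515, -37.330 + 1.620] = [-38.845, -35.710]. RSS = √0.617431 = 0.786.

nominal=-37.330 wc=[-38.845,-35.710] rss=0.786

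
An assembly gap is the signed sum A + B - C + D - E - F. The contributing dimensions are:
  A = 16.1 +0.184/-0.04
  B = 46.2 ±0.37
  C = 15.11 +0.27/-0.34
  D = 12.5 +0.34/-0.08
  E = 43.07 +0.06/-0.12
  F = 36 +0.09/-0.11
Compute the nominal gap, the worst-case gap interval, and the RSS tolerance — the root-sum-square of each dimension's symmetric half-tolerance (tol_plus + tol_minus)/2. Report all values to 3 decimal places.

nominal=-19.380 wc=[-20.290,-17.916] rss=0.552

Stack each dimension's contribution:
  +A: nom +16.100 → Σnom=16.100; wc +0.184/-0.040 → slack +0.184/-0.040; half-tol=0.112, Σhalf²=0.012544
  +B: nom +46.200 → Σnom=62.300; wc +0.370/-0.370 → slack +0.554/-0.410; half-tol=0.370, Σhalf²=0.149444
  -C: nom -15.110 → Σnom=47.190; wc +0.340/-0.270 → slack +0.894/-0.680; half-tol=0.305, Σhalf²=0.242469
  +D: nom +12.500 → Σnom=59.690; wc +0.340/-0.080 → slack +1.234/-0.760; half-tol=0.210, Σhalf²=0.286569
  -E: nom -43.070 → Σnom=16.620; wc +0.120/-0.060 → slack +1.354/-0.820; half-tol=0.090, Σhalf²=0.294669
  -F: nom -36.000 → Σnom=-19.380; wc +0.110/-0.090 → slack +1.464/-0.910; half-tol=0.100, Σhalf²=0.304669
Nominal = -19.380. Worst-case = [-19.380 - 0.910, -19.380 + 1.464] = [-20.290, -17.916]. RSS = √0.304669 = 0.552.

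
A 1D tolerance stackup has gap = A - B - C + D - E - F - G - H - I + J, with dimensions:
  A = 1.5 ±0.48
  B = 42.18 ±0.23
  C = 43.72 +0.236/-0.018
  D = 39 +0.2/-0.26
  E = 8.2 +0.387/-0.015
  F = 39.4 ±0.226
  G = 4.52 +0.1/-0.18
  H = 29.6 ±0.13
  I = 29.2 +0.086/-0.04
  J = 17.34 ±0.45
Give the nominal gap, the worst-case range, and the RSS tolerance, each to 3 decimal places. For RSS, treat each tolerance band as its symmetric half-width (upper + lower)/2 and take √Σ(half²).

Stack each dimension's contribution:
  +A: nom +1.500 → Σnom=1.500; wc +0.480/-0.480 → slack +0.480/-0.480; half-tol=0.480, Σhalf²=0.230400
  -B: nom -42.180 → Σnom=-40.680; wc +0.230/-0.230 → slack +0.710/-0.710; half-tol=0.230, Σhalf²=0.283300
  -C: nom -43.720 → Σnom=-84.400; wc +0.018/-0.236 → slack +0.728/-0.946; half-tol=0.127, Σhalf²=0.299429
  +D: nom +39.000 → Σnom=-45.400; wc +0.200/-0.260 → slack +0.928/-1.206; half-tol=0.230, Σhalf²=0.352329
  -E: nom -8.200 → Σnom=-53.600; wc +0.015/-0.387 → slack +0.943/-1.593; half-tol=0.201, Σhalf²=0.392730
  -F: nom -39.400 → Σnom=-93.000; wc +0.226/-0.226 → slack +1.169/-1.819; half-tol=0.226, Σhalf²=0.443806
  -G: nom -4.520 → Σnom=-97.520; wc +0.180/-0.100 → slack +1.349/-1.919; half-tol=0.140, Σhalf²=0.463406
  -H: nom -29.600 → Σnom=-127.120; wc +0.130/-0.130 → slack +1.479/-2.049; half-tol=0.130, Σhalf²=0.480306
  -I: nom -29.200 → Σnom=-156.320; wc +0.040/-0.086 → slack +1.519/-2.135; half-tol=0.063, Σhalf²=0.484275
  +J: nom +17.340 → Σnom=-138.980; wc +0.450/-0.450 → slack +1.969/-2.585; half-tol=0.450, Σhalf²=0.686775
Nominal = -138.980. Worst-case = [-138.980 - 2.585, -138.980 + 1.969] = [-141.565, -137.011]. RSS = √0.686775 = 0.829.

nominal=-138.980 wc=[-141.565,-137.011] rss=0.829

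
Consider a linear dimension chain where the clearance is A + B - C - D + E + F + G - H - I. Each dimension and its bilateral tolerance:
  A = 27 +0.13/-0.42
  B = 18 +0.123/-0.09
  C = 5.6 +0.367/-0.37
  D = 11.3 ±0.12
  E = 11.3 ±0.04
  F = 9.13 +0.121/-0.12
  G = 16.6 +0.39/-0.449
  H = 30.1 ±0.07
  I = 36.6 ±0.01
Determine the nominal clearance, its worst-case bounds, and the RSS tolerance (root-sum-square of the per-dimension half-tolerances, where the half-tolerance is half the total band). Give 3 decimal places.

nominal=-1.570 wc=[-3.256,-0.196] rss=0.659

Stack each dimension's contribution:
  +A: nom +27.000 → Σnom=27.000; wc +0.130/-0.420 → slack +0.130/-0.420; half-tol=0.275, Σhalf²=0.075625
  +B: nom +18.000 → Σnom=45.000; wc +0.123/-0.090 → slack +0.253/-0.510; half-tol=0.106, Σhalf²=0.086967
  -C: nom -5.600 → Σnom=39.400; wc +0.370/-0.367 → slack +0.623/-0.877; half-tol=0.368, Σhalf²=0.222759
  -D: nom -11.300 → Σnom=28.100; wc +0.120/-0.120 → slack +0.743/-0.997; half-tol=0.120, Σhalf²=0.237159
  +E: nom +11.300 → Σnom=39.400; wc +0.040/-0.040 → slack +0.783/-1.037; half-tol=0.040, Σhalf²=0.238759
  +F: nom +9.130 → Σnom=48.530; wc +0.121/-0.120 → slack +0.904/-1.157; half-tol=0.120, Σhalf²=0.253280
  +G: nom +16.600 → Σnom=65.130; wc +0.390/-0.449 → slack +1.294/-1.606; half-tol=0.419, Σhalf²=0.429260
  -H: nom -30.100 → Σnom=35.030; wc +0.070/-0.070 → slack +1.364/-1.676; half-tol=0.070, Σhalf²=0.434160
  -I: nom -36.600 → Σnom=-1.570; wc +0.010/-0.010 → slack +1.374/-1.686; half-tol=0.010, Σhalf²=0.434260
Nominal = -1.570. Worst-case = [-1.570 - 1.686, -1.570 + 1.374] = [-3.256, -0.196]. RSS = √0.434260 = 0.659.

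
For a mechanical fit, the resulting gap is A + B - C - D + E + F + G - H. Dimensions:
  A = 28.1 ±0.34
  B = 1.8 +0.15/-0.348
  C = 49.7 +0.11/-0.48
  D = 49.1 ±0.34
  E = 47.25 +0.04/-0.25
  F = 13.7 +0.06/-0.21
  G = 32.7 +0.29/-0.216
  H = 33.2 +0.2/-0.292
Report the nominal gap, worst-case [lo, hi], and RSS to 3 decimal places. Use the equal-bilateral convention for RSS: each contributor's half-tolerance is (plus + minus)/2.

Stack each dimension's contribution:
  +A: nom +28.100 → Σnom=28.100; wc +0.340/-0.340 → slack +0.340/-0.340; half-tol=0.340, Σhalf²=0.115600
  +B: nom +1.800 → Σnom=29.900; wc +0.150/-0.348 → slack +0.490/-0.688; half-tol=0.249, Σhalf²=0.177601
  -C: nom -49.700 → Σnom=-19.800; wc +0.480/-0.110 → slack +0.970/-0.798; half-tol=0.295, Σhalf²=0.264626
  -D: nom -49.100 → Σnom=-68.900; wc +0.340/-0.340 → slack +1.310/-1.138; half-tol=0.340, Σhalf²=0.380226
  +E: nom +47.250 → Σnom=-21.650; wc +0.040/-0.250 → slack +1.350/-1.388; half-tol=0.145, Σhalf²=0.401251
  +F: nom +13.700 → Σnom=-7.950; wc +0.060/-0.210 → slack +1.410/-1.598; half-tol=0.135, Σhalf²=0.419476
  +G: nom +32.700 → Σnom=24.750; wc +0.290/-0.216 → slack +1.700/-1.814; half-tol=0.253, Σhalf²=0.483485
  -H: nom -33.200 → Σnom=-8.450; wc +0.292/-0.200 → slack +1.992/-2.014; half-tol=0.246, Σhalf²=0.544001
Nominal = -8.450. Worst-case = [-8.450 - 2.014, -8.450 + 1.992] = [-10.464, -6.458]. RSS = √0.544001 = 0.738.

nominal=-8.450 wc=[-10.464,-6.458] rss=0.738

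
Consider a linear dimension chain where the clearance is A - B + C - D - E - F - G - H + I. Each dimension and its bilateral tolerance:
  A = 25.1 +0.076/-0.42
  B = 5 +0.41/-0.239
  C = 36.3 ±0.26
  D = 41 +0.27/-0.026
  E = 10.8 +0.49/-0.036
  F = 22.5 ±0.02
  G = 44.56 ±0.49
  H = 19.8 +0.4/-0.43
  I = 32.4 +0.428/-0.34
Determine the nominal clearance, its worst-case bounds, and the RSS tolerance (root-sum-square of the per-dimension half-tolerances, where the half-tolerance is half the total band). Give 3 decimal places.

Stack each dimension's contribution:
  +A: nom +25.100 → Σnom=25.100; wc +0.076/-0.420 → slack +0.076/-0.420; half-tol=0.248, Σhalf²=0.061504
  -B: nom -5.000 → Σnom=20.100; wc +0.239/-0.410 → slack +0.315/-0.830; half-tol=0.325, Σhalf²=0.166804
  +C: nom +36.300 → Σnom=56.400; wc +0.260/-0.260 → slack +0.575/-1.090; half-tol=0.260, Σhalf²=0.234404
  -D: nom -41.000 → Σnom=15.400; wc +0.026/-0.270 → slack +0.601/-1.360; half-tol=0.148, Σhalf²=0.256308
  -E: nom -10.800 → Σnom=4.600; wc +0.036/-0.490 → slack +0.637/-1.850; half-tol=0.263, Σhalf²=0.325477
  -F: nom -22.500 → Σnom=-17.900; wc +0.020/-0.020 → slack +0.657/-1.870; half-tol=0.020, Σhalf²=0.325877
  -G: nom -44.560 → Σnom=-62.460; wc +0.490/-0.490 → slack +1.147/-2.360; half-tol=0.490, Σhalf²=0.565977
  -H: nom -19.800 → Σnom=-82.260; wc +0.430/-0.400 → slack +1.577/-2.760; half-tol=0.415, Σhalf²=0.738202
  +I: nom +32.400 → Σnom=-49.860; wc +0.428/-0.340 → slack +2.005/-3.100; half-tol=0.384, Σhalf²=0.885658
Nominal = -49.860. Worst-case = [-49.860 - 3.100, -49.860 + 2.005] = [-52.960, -47.855]. RSS = √0.885658 = 0.941.

nominal=-49.860 wc=[-52.960,-47.855] rss=0.941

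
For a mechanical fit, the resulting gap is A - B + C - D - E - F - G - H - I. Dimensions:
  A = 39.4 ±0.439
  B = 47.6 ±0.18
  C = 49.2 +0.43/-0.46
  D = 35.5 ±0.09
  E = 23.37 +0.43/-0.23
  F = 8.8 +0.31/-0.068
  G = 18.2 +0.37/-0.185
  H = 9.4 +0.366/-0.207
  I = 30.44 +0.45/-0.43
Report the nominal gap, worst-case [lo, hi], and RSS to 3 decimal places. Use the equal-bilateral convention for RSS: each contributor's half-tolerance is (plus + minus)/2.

Stack each dimension's contribution:
  +A: nom +39.400 → Σnom=39.400; wc +0.439/-0.439 → slack +0.439/-0.439; half-tol=0.439, Σhalf²=0.192721
  -B: nom -47.600 → Σnom=-8.200; wc +0.180/-0.180 → slack +0.619/-0.619; half-tol=0.180, Σhalf²=0.225121
  +C: nom +49.200 → Σnom=41.000; wc +0.430/-0.460 → slack +1.049/-1.079; half-tol=0.445, Σhalf²=0.423146
  -D: nom -35.500 → Σnom=5.500; wc +0.090/-0.090 → slack +1.139/-1.169; half-tol=0.090, Σhalf²=0.431246
  -E: nom -23.370 → Σnom=-17.870; wc +0.230/-0.430 → slack +1.369/-1.599; half-tol=0.330, Σhalf²=0.540146
  -F: nom -8.800 → Σnom=-26.670; wc +0.068/-0.310 → slack +1.437/-1.909; half-tol=0.189, Σhalf²=0.575867
  -G: nom -18.200 → Σnom=-44.870; wc +0.185/-0.370 → slack +1.622/-2.279; half-tol=0.277, Σhalf²=0.652873
  -H: nom -9.400 → Σnom=-54.270; wc +0.207/-0.366 → slack +1.829/-2.645; half-tol=0.286, Σhalf²=0.734955
  -I: nom -30.440 → Σnom=-84.710; wc +0.430/-0.450 → slack +2.259/-3.095; half-tol=0.440, Σhalf²=0.928555
Nominal = -84.710. Worst-case = [-84.710 - 3.095, -84.710 + 2.259] = [-87.805, -82.451]. RSS = √0.928555 = 0.964.

nominal=-84.710 wc=[-87.805,-82.451] rss=0.964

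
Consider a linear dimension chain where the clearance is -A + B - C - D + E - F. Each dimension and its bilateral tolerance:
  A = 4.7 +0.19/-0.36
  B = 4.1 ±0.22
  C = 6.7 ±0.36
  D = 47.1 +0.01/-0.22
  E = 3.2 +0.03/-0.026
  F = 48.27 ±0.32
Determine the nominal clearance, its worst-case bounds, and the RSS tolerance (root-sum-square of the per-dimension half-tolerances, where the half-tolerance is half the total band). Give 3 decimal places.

Stack each dimension's contribution:
  -A: nom -4.700 → Σnom=-4.700; wc +0.360/-0.190 → slack +0.360/-0.190; half-tol=0.275, Σhalf²=0.075625
  +B: nom +4.100 → Σnom=-0.600; wc +0.220/-0.220 → slack +0.580/-0.410; half-tol=0.220, Σhalf²=0.124025
  -C: nom -6.700 → Σnom=-7.300; wc +0.360/-0.360 → slack +0.940/-0.770; half-tol=0.360, Σhalf²=0.253625
  -D: nom -47.100 → Σnom=-54.400; wc +0.220/-0.010 → slack +1.160/-0.780; half-tol=0.115, Σhalf²=0.266850
  +E: nom +3.200 → Σnom=-51.200; wc +0.030/-0.026 → slack +1.190/-0.806; half-tol=0.028, Σhalf²=0.267634
  -F: nom -48.270 → Σnom=-99.470; wc +0.320/-0.320 → slack +1.510/-1.126; half-tol=0.320, Σhalf²=0.370034
Nominal = -99.470. Worst-case = [-99.470 - 1.126, -99.470 + 1.510] = [-100.596, -97.960]. RSS = √0.370034 = 0.608.

nominal=-99.470 wc=[-100.596,-97.960] rss=0.608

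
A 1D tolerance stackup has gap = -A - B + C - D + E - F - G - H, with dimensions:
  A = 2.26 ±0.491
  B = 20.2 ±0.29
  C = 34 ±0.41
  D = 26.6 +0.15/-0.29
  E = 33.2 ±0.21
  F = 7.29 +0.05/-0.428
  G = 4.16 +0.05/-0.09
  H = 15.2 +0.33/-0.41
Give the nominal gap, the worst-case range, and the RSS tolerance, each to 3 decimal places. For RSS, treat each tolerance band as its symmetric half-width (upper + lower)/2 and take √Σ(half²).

Stack each dimension's contribution:
  -A: nom -2.260 → Σnom=-2.260; wc +0.491/-0.491 → slack +0.491/-0.491; half-tol=0.491, Σhalf²=0.241081
  -B: nom -20.200 → Σnom=-22.460; wc +0.290/-0.290 → slack +0.781/-0.781; half-tol=0.290, Σhalf²=0.325181
  +C: nom +34.000 → Σnom=11.540; wc +0.410/-0.410 → slack +1.191/-1.191; half-tol=0.410, Σhalf²=0.493281
  -D: nom -26.600 → Σnom=-15.060; wc +0.290/-0.150 → slack +1.481/-1.341; half-tol=0.220, Σhalf²=0.541681
  +E: nom +33.200 → Σnom=18.140; wc +0.210/-0.210 → slack +1.691/-1.551; half-tol=0.210, Σhalf²=0.585781
  -F: nom -7.290 → Σnom=10.850; wc +0.428/-0.050 → slack +2.119/-1.601; half-tol=0.239, Σhalf²=0.642902
  -G: nom -4.160 → Σnom=6.690; wc +0.090/-0.050 → slack +2.209/-1.651; half-tol=0.070, Σhalf²=0.647802
  -H: nom -15.200 → Σnom=-8.510; wc +0.410/-0.330 → slack +2.619/-1.981; half-tol=0.370, Σhalf²=0.784702
Nominal = -8.510. Worst-case = [-8.510 - 1.981, -8.510 + 2.619] = [-10.491, -5.891]. RSS = √0.784702 = 0.886.

nominal=-8.510 wc=[-10.491,-5.891] rss=0.886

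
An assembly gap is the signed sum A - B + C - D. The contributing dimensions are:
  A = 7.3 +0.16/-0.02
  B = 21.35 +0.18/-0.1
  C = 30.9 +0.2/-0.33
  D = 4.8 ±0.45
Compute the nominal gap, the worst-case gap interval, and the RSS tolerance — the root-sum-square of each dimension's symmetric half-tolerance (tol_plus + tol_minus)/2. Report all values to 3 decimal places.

Stack each dimension's contribution:
  +A: nom +7.300 → Σnom=7.300; wc +0.160/-0.020 → slack +0.160/-0.020; half-tol=0.090, Σhalf²=0.008100
  -B: nom -21.350 → Σnom=-14.050; wc +0.100/-0.180 → slack +0.260/-0.200; half-tol=0.140, Σhalf²=0.027700
  +C: nom +30.900 → Σnom=16.850; wc +0.200/-0.330 → slack +0.460/-0.530; half-tol=0.265, Σhalf²=0.097925
  -D: nom -4.800 → Σnom=12.050; wc +0.450/-0.450 → slack +0.910/-0.980; half-tol=0.450, Σhalf²=0.300425
Nominal = 12.050. Worst-case = [12.050 - 0.980, 12.050 + 0.910] = [11.070, 12.960]. RSS = √0.300425 = 0.548.

nominal=12.050 wc=[11.070,12.960] rss=0.548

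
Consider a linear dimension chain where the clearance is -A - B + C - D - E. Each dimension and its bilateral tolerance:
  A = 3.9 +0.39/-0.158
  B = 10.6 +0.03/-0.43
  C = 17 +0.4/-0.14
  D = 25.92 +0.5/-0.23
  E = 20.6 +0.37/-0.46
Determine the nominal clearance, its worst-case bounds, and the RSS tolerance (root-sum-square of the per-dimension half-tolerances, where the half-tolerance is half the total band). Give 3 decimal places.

nominal=-44.020 wc=[-45.450,-42.342] rss=0.712

Stack each dimension's contribution:
  -A: nom -3.900 → Σnom=-3.900; wc +0.158/-0.390 → slack +0.158/-0.390; half-tol=0.274, Σhalf²=0.075076
  -B: nom -10.600 → Σnom=-14.500; wc +0.430/-0.030 → slack +0.588/-0.420; half-tol=0.230, Σhalf²=0.127976
  +C: nom +17.000 → Σnom=2.500; wc +0.400/-0.140 → slack +0.988/-0.560; half-tol=0.270, Σhalf²=0.200876
  -D: nom -25.920 → Σnom=-23.420; wc +0.230/-0.500 → slack +1.218/-1.060; half-tol=0.365, Σhalf²=0.334101
  -E: nom -20.600 → Σnom=-44.020; wc +0.460/-0.370 → slack +1.678/-1.430; half-tol=0.415, Σhalf²=0.506326
Nominal = -44.020. Worst-case = [-44.020 - 1.430, -44.020 + 1.678] = [-45.450, -42.342]. RSS = √0.506326 = 0.712.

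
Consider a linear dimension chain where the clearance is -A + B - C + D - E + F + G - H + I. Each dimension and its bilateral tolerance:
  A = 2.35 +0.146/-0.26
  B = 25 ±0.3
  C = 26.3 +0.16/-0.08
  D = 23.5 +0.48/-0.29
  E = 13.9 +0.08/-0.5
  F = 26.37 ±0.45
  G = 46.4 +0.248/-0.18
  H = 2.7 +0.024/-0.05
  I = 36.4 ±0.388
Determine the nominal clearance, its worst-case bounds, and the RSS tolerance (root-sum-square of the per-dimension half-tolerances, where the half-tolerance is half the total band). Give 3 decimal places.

nominal=112.420 wc=[110.402,115.176] rss=0.882

Stack each dimension's contribution:
  -A: nom -2.350 → Σnom=-2.350; wc +0.260/-0.146 → slack +0.260/-0.146; half-tol=0.203, Σhalf²=0.041209
  +B: nom +25.000 → Σnom=22.650; wc +0.300/-0.300 → slack +0.560/-0.446; half-tol=0.300, Σhalf²=0.131209
  -C: nom -26.300 → Σnom=-3.650; wc +0.080/-0.160 → slack +0.640/-0.606; half-tol=0.120, Σhalf²=0.145609
  +D: nom +23.500 → Σnom=19.850; wc +0.480/-0.290 → slack +1.120/-0.896; half-tol=0.385, Σhalf²=0.293834
  -E: nom -13.900 → Σnom=5.950; wc +0.500/-0.080 → slack +1.620/-0.976; half-tol=0.290, Σhalf²=0.377934
  +F: nom +26.370 → Σnom=32.320; wc +0.450/-0.450 → slack +2.070/-1.426; half-tol=0.450, Σhalf²=0.580434
  +G: nom +46.400 → Σnom=78.720; wc +0.248/-0.180 → slack +2.318/-1.606; half-tol=0.214, Σhalf²=0.626230
  -H: nom -2.700 → Σnom=76.020; wc +0.050/-0.024 → slack +2.368/-1.630; half-tol=0.037, Σhalf²=0.627599
  +I: nom +36.400 → Σnom=112.420; wc +0.388/-0.388 → slack +2.756/-2.018; half-tol=0.388, Σhalf²=0.778143
Nominal = 112.420. Worst-case = [112.420 - 2.018, 112.420 + 2.756] = [110.402, 115.176]. RSS = √0.778143 = 0.882.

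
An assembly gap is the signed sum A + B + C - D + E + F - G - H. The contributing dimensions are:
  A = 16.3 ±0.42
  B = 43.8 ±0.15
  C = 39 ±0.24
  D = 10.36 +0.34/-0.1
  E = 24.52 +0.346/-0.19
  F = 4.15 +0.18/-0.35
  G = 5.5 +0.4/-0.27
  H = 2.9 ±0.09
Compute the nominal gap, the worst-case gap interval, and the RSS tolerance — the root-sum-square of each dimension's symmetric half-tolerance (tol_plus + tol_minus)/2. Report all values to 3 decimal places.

nominal=109.010 wc=[106.830,110.806] rss=0.753

Stack each dimension's contribution:
  +A: nom +16.300 → Σnom=16.300; wc +0.420/-0.420 → slack +0.420/-0.420; half-tol=0.420, Σhalf²=0.176400
  +B: nom +43.800 → Σnom=60.100; wc +0.150/-0.150 → slack +0.570/-0.570; half-tol=0.150, Σhalf²=0.198900
  +C: nom +39.000 → Σnom=99.100; wc +0.240/-0.240 → slack +0.810/-0.810; half-tol=0.240, Σhalf²=0.256500
  -D: nom -10.360 → Σnom=88.740; wc +0.100/-0.340 → slack +0.910/-1.150; half-tol=0.220, Σhalf²=0.304900
  +E: nom +24.520 → Σnom=113.260; wc +0.346/-0.190 → slack +1.256/-1.340; half-tol=0.268, Σhalf²=0.376724
  +F: nom +4.150 → Σnom=117.410; wc +0.180/-0.350 → slack +1.436/-1.690; half-tol=0.265, Σhalf²=0.446949
  -G: nom -5.500 → Σnom=111.910; wc +0.270/-0.400 → slack +1.706/-2.090; half-tol=0.335, Σhalf²=0.559174
  -H: nom -2.900 → Σnom=109.010; wc +0.090/-0.090 → slack +1.796/-2.180; half-tol=0.090, Σhalf²=0.567274
Nominal = 109.010. Worst-case = [109.010 - 2.180, 109.010 + 1.796] = [106.830, 110.806]. RSS = √0.567274 = 0.753.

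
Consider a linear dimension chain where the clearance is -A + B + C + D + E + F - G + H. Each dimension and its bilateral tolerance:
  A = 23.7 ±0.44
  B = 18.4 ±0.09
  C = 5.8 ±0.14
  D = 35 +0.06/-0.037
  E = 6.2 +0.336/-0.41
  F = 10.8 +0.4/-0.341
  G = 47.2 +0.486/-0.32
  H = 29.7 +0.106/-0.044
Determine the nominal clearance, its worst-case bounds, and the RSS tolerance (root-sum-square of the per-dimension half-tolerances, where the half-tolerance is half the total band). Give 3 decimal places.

Stack each dimension's contribution:
  -A: nom -23.700 → Σnom=-23.700; wc +0.440/-0.440 → slack +0.440/-0.440; half-tol=0.440, Σhalf²=0.193600
  +B: nom +18.400 → Σnom=-5.300; wc +0.090/-0.090 → slack +0.530/-0.530; half-tol=0.090, Σhalf²=0.201700
  +C: nom +5.800 → Σnom=0.500; wc +0.140/-0.140 → slack +0.670/-0.670; half-tol=0.140, Σhalf²=0.221300
  +D: nom +35.000 → Σnom=35.500; wc +0.060/-0.037 → slack +0.730/-0.707; half-tol=0.049, Σhalf²=0.223652
  +E: nom +6.200 → Σnom=41.700; wc +0.336/-0.410 → slack +1.066/-1.117; half-tol=0.373, Σhalf²=0.362781
  +F: nom +10.800 → Σnom=52.500; wc +0.400/-0.341 → slack +1.466/-1.458; half-tol=0.371, Σhalf²=0.500052
  -G: nom -47.200 → Σnom=5.300; wc +0.320/-0.486 → slack +1.786/-1.944; half-tol=0.403, Σhalf²=0.662461
  +H: nom +29.700 → Σnom=35.000; wc +0.106/-0.044 → slack +1.892/-1.988; half-tol=0.075, Σhalf²=0.668086
Nominal = 35.000. Worst-case = [35.000 - 1.988, 35.000 + 1.892] = [33.012, 36.892]. RSS = √0.668086 = 0.817.

nominal=35.000 wc=[33.012,36.892] rss=0.817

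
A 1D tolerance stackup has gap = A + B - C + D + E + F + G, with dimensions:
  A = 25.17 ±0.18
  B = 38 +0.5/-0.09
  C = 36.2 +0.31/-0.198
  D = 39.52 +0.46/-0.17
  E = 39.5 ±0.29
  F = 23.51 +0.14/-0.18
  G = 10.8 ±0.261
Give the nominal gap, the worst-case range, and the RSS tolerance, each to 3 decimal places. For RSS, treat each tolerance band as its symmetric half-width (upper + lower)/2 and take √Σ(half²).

nominal=140.300 wc=[138.819,142.329] rss=0.679

Stack each dimension's contribution:
  +A: nom +25.170 → Σnom=25.170; wc +0.180/-0.180 → slack +0.180/-0.180; half-tol=0.180, Σhalf²=0.032400
  +B: nom +38.000 → Σnom=63.170; wc +0.500/-0.090 → slack +0.680/-0.270; half-tol=0.295, Σhalf²=0.119425
  -C: nom -36.200 → Σnom=26.970; wc +0.198/-0.310 → slack +0.878/-0.580; half-tol=0.254, Σhalf²=0.183941
  +D: nom +39.520 → Σnom=66.490; wc +0.460/-0.170 → slack +1.338/-0.750; half-tol=0.315, Σhalf²=0.283166
  +E: nom +39.500 → Σnom=105.990; wc +0.290/-0.290 → slack +1.628/-1.040; half-tol=0.290, Σhalf²=0.367266
  +F: nom +23.510 → Σnom=129.500; wc +0.140/-0.180 → slack +1.768/-1.220; half-tol=0.160, Σhalf²=0.392866
  +G: nom +10.800 → Σnom=140.300; wc +0.261/-0.261 → slack +2.029/-1.481; half-tol=0.261, Σhalf²=0.460987
Nominal = 140.300. Worst-case = [140.300 - 1.481, 140.300 + 2.029] = [138.819, 142.329]. RSS = √0.460987 = 0.679.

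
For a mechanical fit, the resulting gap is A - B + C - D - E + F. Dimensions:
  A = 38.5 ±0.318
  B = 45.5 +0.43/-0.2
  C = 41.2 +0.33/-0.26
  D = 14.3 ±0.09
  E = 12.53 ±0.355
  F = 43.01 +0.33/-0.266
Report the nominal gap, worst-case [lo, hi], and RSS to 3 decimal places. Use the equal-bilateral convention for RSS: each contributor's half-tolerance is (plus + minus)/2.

nominal=50.380 wc=[48.661,52.003] rss=0.714

Stack each dimension's contribution:
  +A: nom +38.500 → Σnom=38.500; wc +0.318/-0.318 → slack +0.318/-0.318; half-tol=0.318, Σhalf²=0.101124
  -B: nom -45.500 → Σnom=-7.000; wc +0.200/-0.430 → slack +0.518/-0.748; half-tol=0.315, Σhalf²=0.200349
  +C: nom +41.200 → Σnom=34.200; wc +0.330/-0.260 → slack +0.848/-1.008; half-tol=0.295, Σhalf²=0.287374
  -D: nom -14.300 → Σnom=19.900; wc +0.090/-0.090 → slack +0.938/-1.098; half-tol=0.090, Σhalf²=0.295474
  -E: nom -12.530 → Σnom=7.370; wc +0.355/-0.355 → slack +1.293/-1.453; half-tol=0.355, Σhalf²=0.421499
  +F: nom +43.010 → Σnom=50.380; wc +0.330/-0.266 → slack +1.623/-1.719; half-tol=0.298, Σhalf²=0.510303
Nominal = 50.380. Worst-case = [50.380 - 1.719, 50.380 + 1.623] = [48.661, 52.003]. RSS = √0.510303 = 0.714.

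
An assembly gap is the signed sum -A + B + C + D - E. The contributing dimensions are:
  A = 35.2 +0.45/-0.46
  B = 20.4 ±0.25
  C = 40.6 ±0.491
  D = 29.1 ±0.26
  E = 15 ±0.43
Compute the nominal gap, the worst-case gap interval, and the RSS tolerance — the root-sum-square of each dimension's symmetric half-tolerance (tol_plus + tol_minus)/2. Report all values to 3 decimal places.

nominal=39.900 wc=[38.019,41.791] rss=0.874

Stack each dimension's contribution:
  -A: nom -35.200 → Σnom=-35.200; wc +0.460/-0.450 → slack +0.460/-0.450; half-tol=0.455, Σhalf²=0.207025
  +B: nom +20.400 → Σnom=-14.800; wc +0.250/-0.250 → slack +0.710/-0.700; half-tol=0.250, Σhalf²=0.269525
  +C: nom +40.600 → Σnom=25.800; wc +0.491/-0.491 → slack +1.201/-1.191; half-tol=0.491, Σhalf²=0.510606
  +D: nom +29.100 → Σnom=54.900; wc +0.260/-0.260 → slack +1.461/-1.451; half-tol=0.260, Σhalf²=0.578206
  -E: nom -15.000 → Σnom=39.900; wc +0.430/-0.430 → slack +1.891/-1.881; half-tol=0.430, Σhalf²=0.763106
Nominal = 39.900. Worst-case = [39.900 - 1.881, 39.900 + 1.891] = [38.019, 41.791]. RSS = √0.763106 = 0.874.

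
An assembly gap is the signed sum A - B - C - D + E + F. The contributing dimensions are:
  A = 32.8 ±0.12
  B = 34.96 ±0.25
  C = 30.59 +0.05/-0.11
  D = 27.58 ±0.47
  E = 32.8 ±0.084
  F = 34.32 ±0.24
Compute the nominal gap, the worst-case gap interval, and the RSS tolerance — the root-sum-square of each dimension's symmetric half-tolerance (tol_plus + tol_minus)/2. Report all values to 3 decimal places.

nominal=6.790 wc=[5.576,8.064] rss=0.607

Stack each dimension's contribution:
  +A: nom +32.800 → Σnom=32.800; wc +0.120/-0.120 → slack +0.120/-0.120; half-tol=0.120, Σhalf²=0.014400
  -B: nom -34.960 → Σnom=-2.160; wc +0.250/-0.250 → slack +0.370/-0.370; half-tol=0.250, Σhalf²=0.076900
  -C: nom -30.590 → Σnom=-32.750; wc +0.110/-0.050 → slack +0.480/-0.420; half-tol=0.080, Σhalf²=0.083300
  -D: nom -27.580 → Σnom=-60.330; wc +0.470/-0.470 → slack +0.950/-0.890; half-tol=0.470, Σhalf²=0.304200
  +E: nom +32.800 → Σnom=-27.530; wc +0.084/-0.084 → slack +1.034/-0.974; half-tol=0.084, Σhalf²=0.311256
  +F: nom +34.320 → Σnom=6.790; wc +0.240/-0.240 → slack +1.274/-1.214; half-tol=0.240, Σhalf²=0.368856
Nominal = 6.790. Worst-case = [6.790 - 1.214, 6.790 + 1.274] = [5.576, 8.064]. RSS = √0.368856 = 0.607.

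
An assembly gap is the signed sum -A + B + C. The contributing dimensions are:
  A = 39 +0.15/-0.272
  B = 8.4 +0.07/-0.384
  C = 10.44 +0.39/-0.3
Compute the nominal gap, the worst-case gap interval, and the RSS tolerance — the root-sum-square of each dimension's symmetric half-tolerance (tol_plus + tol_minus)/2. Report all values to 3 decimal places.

nominal=-20.160 wc=[-20.994,-19.428] rss=0.464

Stack each dimension's contribution:
  -A: nom -39.000 → Σnom=-39.000; wc +0.272/-0.150 → slack +0.272/-0.150; half-tol=0.211, Σhalf²=0.044521
  +B: nom +8.400 → Σnom=-30.600; wc +0.070/-0.384 → slack +0.342/-0.534; half-tol=0.227, Σhalf²=0.096050
  +C: nom +10.440 → Σnom=-20.160; wc +0.390/-0.300 → slack +0.732/-0.834; half-tol=0.345, Σhalf²=0.215075
Nominal = -20.160. Worst-case = [-20.160 - 0.834, -20.160 + 0.732] = [-20.994, -19.428]. RSS = √0.215075 = 0.464.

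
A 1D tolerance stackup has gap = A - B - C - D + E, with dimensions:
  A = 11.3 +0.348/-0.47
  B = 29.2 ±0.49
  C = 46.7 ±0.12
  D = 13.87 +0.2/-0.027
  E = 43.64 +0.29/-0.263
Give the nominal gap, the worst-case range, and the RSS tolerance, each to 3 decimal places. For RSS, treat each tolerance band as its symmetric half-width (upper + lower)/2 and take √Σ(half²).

Stack each dimension's contribution:
  +A: nom +11.300 → Σnom=11.300; wc +0.348/-0.470 → slack +0.348/-0.470; half-tol=0.409, Σhalf²=0.167281
  -B: nom -29.200 → Σnom=-17.900; wc +0.490/-0.490 → slack +0.838/-0.960; half-tol=0.490, Σhalf²=0.407381
  -C: nom -46.700 → Σnom=-64.600; wc +0.120/-0.120 → slack +0.958/-1.080; half-tol=0.120, Σhalf²=0.421781
  -D: nom -13.870 → Σnom=-78.470; wc +0.027/-0.200 → slack +0.985/-1.280; half-tol=0.114, Σhalf²=0.434663
  +E: nom +43.640 → Σnom=-34.830; wc +0.290/-0.263 → slack +1.275/-1.543; half-tol=0.276, Σhalf²=0.511115
Nominal = -34.830. Worst-case = [-34.830 - 1.543, -34.830 + 1.275] = [-36.373, -33.555]. RSS = √0.511115 = 0.715.

nominal=-34.830 wc=[-36.373,-33.555] rss=0.715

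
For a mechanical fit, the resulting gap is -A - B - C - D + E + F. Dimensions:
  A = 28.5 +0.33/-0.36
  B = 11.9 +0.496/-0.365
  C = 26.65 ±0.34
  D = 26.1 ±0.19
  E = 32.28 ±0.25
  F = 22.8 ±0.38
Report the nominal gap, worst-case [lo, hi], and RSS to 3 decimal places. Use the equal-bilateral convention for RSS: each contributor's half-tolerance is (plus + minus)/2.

nominal=-38.070 wc=[-40.056,-36.185] rss=0.814

Stack each dimension's contribution:
  -A: nom -28.500 → Σnom=-28.500; wc +0.360/-0.330 → slack +0.360/-0.330; half-tol=0.345, Σhalf²=0.119025
  -B: nom -11.900 → Σnom=-40.400; wc +0.365/-0.496 → slack +0.725/-0.826; half-tol=0.430, Σhalf²=0.304355
  -C: nom -26.650 → Σnom=-67.050; wc +0.340/-0.340 → slack +1.065/-1.166; half-tol=0.340, Σhalf²=0.419955
  -D: nom -26.100 → Σnom=-93.150; wc +0.190/-0.190 → slack +1.255/-1.356; half-tol=0.190, Σhalf²=0.456055
  +E: nom +32.280 → Σnom=-60.870; wc +0.250/-0.250 → slack +1.505/-1.606; half-tol=0.250, Σhalf²=0.518555
  +F: nom +22.800 → Σnom=-38.070; wc +0.380/-0.380 → slack +1.885/-1.986; half-tol=0.380, Σhalf²=0.662955
Nominal = -38.070. Worst-case = [-38.070 - 1.986, -38.070 + 1.885] = [-40.056, -36.185]. RSS = √0.662955 = 0.814.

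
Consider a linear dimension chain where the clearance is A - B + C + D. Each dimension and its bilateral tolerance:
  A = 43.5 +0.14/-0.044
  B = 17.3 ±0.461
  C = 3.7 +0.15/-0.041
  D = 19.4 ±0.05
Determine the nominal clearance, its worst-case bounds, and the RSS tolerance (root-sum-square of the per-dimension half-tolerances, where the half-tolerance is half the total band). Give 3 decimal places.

Stack each dimension's contribution:
  +A: nom +43.500 → Σnom=43.500; wc +0.140/-0.044 → slack +0.140/-0.044; half-tol=0.092, Σhalf²=0.008464
  -B: nom -17.300 → Σnom=26.200; wc +0.461/-0.461 → slack +0.601/-0.505; half-tol=0.461, Σhalf²=0.220985
  +C: nom +3.700 → Σnom=29.900; wc +0.150/-0.041 → slack +0.751/-0.546; half-tol=0.096, Σhalf²=0.230105
  +D: nom +19.400 → Σnom=49.300; wc +0.050/-0.050 → slack +0.801/-0.596; half-tol=0.050, Σhalf²=0.232605
Nominal = 49.300. Worst-case = [49.300 - 0.596, 49.300 + 0.801] = [48.704, 50.101]. RSS = √0.232605 = 0.482.

nominal=49.300 wc=[48.704,50.101] rss=0.482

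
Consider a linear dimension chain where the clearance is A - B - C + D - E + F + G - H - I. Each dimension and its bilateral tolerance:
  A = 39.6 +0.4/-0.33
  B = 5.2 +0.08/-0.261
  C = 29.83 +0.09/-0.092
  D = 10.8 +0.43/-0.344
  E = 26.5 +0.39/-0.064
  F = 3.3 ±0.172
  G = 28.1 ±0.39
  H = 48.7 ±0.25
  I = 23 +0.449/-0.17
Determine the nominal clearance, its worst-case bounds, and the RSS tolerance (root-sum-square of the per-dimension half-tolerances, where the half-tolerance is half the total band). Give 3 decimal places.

Stack each dimension's contribution:
  +A: nom +39.600 → Σnom=39.600; wc +0.400/-0.330 → slack +0.400/-0.330; half-tol=0.365, Σhalf²=0.133225
  -B: nom -5.200 → Σnom=34.400; wc +0.261/-0.080 → slack +0.661/-0.410; half-tol=0.171, Σhalf²=0.162295
  -C: nom -29.830 → Σnom=4.570; wc +0.092/-0.090 → slack +0.753/-0.500; half-tol=0.091, Σhalf²=0.170576
  +D: nom +10.800 → Σnom=15.370; wc +0.430/-0.344 → slack +1.183/-0.844; half-tol=0.387, Σhalf²=0.320345
  -E: nom -26.500 → Σnom=-11.130; wc +0.064/-0.390 → slack +1.247/-1.234; half-tol=0.227, Σhalf²=0.371874
  +F: nom +3.300 → Σnom=-7.830; wc +0.172/-0.172 → slack +1.419/-1.406; half-tol=0.172, Σhalf²=0.401458
  +G: nom +28.100 → Σnom=20.270; wc +0.390/-0.390 → slack +1.809/-1.796; half-tol=0.390, Σhalf²=0.553558
  -H: nom -48.700 → Σnom=-28.430; wc +0.250/-0.250 → slack +2.059/-2.046; half-tol=0.250, Σhalf²=0.616058
  -I: nom -23.000 → Σnom=-51.430; wc +0.170/-0.449 → slack +2.229/-2.495; half-tol=0.309, Σhalf²=0.711848
Nominal = -51.430. Worst-case = [-51.430 - 2.495, -51.430 + 2.229] = [-53.925, -49.201]. RSS = √0.711848 = 0.844.

nominal=-51.430 wc=[-53.925,-49.201] rss=0.844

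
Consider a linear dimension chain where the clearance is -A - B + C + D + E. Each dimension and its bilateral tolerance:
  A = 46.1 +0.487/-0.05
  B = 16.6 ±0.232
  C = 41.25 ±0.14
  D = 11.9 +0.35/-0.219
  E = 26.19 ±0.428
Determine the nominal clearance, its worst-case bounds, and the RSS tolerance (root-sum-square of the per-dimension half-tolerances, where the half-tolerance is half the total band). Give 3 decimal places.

Stack each dimension's contribution:
  -A: nom -46.100 → Σnom=-46.100; wc +0.050/-0.487 → slack +0.050/-0.487; half-tol=0.269, Σhalf²=0.072092
  -B: nom -16.600 → Σnom=-62.700; wc +0.232/-0.232 → slack +0.282/-0.719; half-tol=0.232, Σhalf²=0.125916
  +C: nom +41.250 → Σnom=-21.450; wc +0.140/-0.140 → slack +0.422/-0.859; half-tol=0.140, Σhalf²=0.145516
  +D: nom +11.900 → Σnom=-9.550; wc +0.350/-0.219 → slack +0.772/-1.078; half-tol=0.284, Σhalf²=0.226457
  +E: nom +26.190 → Σnom=16.640; wc +0.428/-0.428 → slack +1.200/-1.506; half-tol=0.428, Σhalf²=0.409640
Nominal = 16.640. Worst-case = [16.640 - 1.506, 16.640 + 1.200] = [15.134, 17.840]. RSS = √0.409640 = 0.640.

nominal=16.640 wc=[15.134,17.840] rss=0.640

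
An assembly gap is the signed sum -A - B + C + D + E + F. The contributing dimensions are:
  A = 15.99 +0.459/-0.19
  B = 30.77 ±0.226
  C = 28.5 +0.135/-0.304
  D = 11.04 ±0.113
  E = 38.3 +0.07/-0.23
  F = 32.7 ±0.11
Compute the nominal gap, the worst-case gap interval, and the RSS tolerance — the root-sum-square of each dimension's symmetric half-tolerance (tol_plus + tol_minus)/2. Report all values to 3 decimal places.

nominal=63.780 wc=[62.338,64.624] rss=0.502

Stack each dimension's contribution:
  -A: nom -15.990 → Σnom=-15.990; wc +0.190/-0.459 → slack +0.190/-0.459; half-tol=0.325, Σhalf²=0.105300
  -B: nom -30.770 → Σnom=-46.760; wc +0.226/-0.226 → slack +0.416/-0.685; half-tol=0.226, Σhalf²=0.156376
  +C: nom +28.500 → Σnom=-18.260; wc +0.135/-0.304 → slack +0.551/-0.989; half-tol=0.220, Σhalf²=0.204557
  +D: nom +11.040 → Σnom=-7.220; wc +0.113/-0.113 → slack +0.664/-1.102; half-tol=0.113, Σhalf²=0.217326
  +E: nom +38.300 → Σnom=31.080; wc +0.070/-0.230 → slack +0.734/-1.332; half-tol=0.150, Σhalf²=0.239826
  +F: nom +32.700 → Σnom=63.780; wc +0.110/-0.110 → slack +0.844/-1.442; half-tol=0.110, Σhalf²=0.251926
Nominal = 63.780. Worst-case = [63.780 - 1.442, 63.780 + 0.844] = [62.338, 64.624]. RSS = √0.251926 = 0.502.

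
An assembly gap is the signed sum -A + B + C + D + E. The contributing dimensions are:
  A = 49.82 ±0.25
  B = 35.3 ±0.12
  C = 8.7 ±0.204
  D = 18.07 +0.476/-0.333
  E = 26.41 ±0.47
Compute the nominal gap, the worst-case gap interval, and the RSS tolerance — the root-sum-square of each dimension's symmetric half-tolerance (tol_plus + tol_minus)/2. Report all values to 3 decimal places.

Stack each dimension's contribution:
  -A: nom -49.820 → Σnom=-49.820; wc +0.250/-0.250 → slack +0.250/-0.250; half-tol=0.250, Σhalf²=0.062500
  +B: nom +35.300 → Σnom=-14.520; wc +0.120/-0.120 → slack +0.370/-0.370; half-tol=0.120, Σhalf²=0.076900
  +C: nom +8.700 → Σnom=-5.820; wc +0.204/-0.204 → slack +0.574/-0.574; half-tol=0.204, Σhalf²=0.118516
  +D: nom +18.070 → Σnom=12.250; wc +0.476/-0.333 → slack +1.050/-0.907; half-tol=0.404, Σhalf²=0.282136
  +E: nom +26.410 → Σnom=38.660; wc +0.470/-0.470 → slack +1.520/-1.377; half-tol=0.470, Σhalf²=0.503036
Nominal = 38.660. Worst-case = [38.660 - 1.377, 38.660 + 1.520] = [37.283, 40.180]. RSS = √0.503036 = 0.709.

nominal=38.660 wc=[37.283,40.180] rss=0.709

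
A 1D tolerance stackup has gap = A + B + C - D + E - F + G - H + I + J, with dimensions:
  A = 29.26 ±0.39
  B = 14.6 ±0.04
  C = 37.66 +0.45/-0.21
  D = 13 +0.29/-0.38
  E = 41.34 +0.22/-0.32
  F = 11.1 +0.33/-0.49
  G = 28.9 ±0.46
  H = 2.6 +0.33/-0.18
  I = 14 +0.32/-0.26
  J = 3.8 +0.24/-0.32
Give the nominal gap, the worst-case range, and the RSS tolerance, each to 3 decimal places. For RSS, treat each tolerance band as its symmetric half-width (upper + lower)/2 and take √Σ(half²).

nominal=142.860 wc=[139.910,146.030] rss=1.027

Stack each dimension's contribution:
  +A: nom +29.260 → Σnom=29.260; wc +0.390/-0.390 → slack +0.390/-0.390; half-tol=0.390, Σhalf²=0.152100
  +B: nom +14.600 → Σnom=43.860; wc +0.040/-0.040 → slack +0.430/-0.430; half-tol=0.040, Σhalf²=0.153700
  +C: nom +37.660 → Σnom=81.520; wc +0.450/-0.210 → slack +0.880/-0.640; half-tol=0.330, Σhalf²=0.262600
  -D: nom -13.000 → Σnom=68.520; wc +0.380/-0.290 → slack +1.260/-0.930; half-tol=0.335, Σhalf²=0.374825
  +E: nom +41.340 → Σnom=109.860; wc +0.220/-0.320 → slack +1.480/-1.250; half-tol=0.270, Σhalf²=0.447725
  -F: nom -11.100 → Σnom=98.760; wc +0.490/-0.330 → slack +1.970/-1.580; half-tol=0.410, Σhalf²=0.615825
  +G: nom +28.900 → Σnom=127.660; wc +0.460/-0.460 → slack +2.430/-2.040; half-tol=0.460, Σhalf²=0.827425
  -H: nom -2.600 → Σnom=125.060; wc +0.180/-0.330 → slack +2.610/-2.370; half-tol=0.255, Σhalf²=0.892450
  +I: nom +14.000 → Σnom=139.060; wc +0.320/-0.260 → slack +2.930/-2.630; half-tol=0.290, Σhalf²=0.976550
  +J: nom +3.800 → Σnom=142.860; wc +0.240/-0.320 → slack +3.170/-2.950; half-tol=0.280, Σhalf²=1.054950
Nominal = 142.860. Worst-case = [142.860 - 2.950, 142.860 + 3.170] = [139.910, 146.030]. RSS = √1.054950 = 1.027.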